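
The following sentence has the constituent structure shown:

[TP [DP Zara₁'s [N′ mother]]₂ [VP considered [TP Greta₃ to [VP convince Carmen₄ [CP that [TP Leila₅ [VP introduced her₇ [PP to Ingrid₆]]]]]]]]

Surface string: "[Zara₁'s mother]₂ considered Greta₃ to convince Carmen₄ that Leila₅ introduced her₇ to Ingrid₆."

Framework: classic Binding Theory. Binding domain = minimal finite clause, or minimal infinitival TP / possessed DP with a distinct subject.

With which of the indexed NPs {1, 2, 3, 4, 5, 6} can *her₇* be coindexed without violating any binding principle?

*her* is a pronoun, so Principle B applies: it must be free in its binding domain.
Binding domain of *her₇*: the embedded TP, whose subject is Leila₅.
*Zara₁* and the pronoun do not c-command one another → neither Principle B nor Principle C is at stake; coindexation permitted.
*[Zara₁'s mother]₂* c-commands the pronoun but from outside its binding domain, and is not c-commanded by it → coindexation permitted.
*Greta₃* c-commands the pronoun but from outside its binding domain, and is not c-commanded by it → coindexation permitted.
*Carmen₄* c-commands the pronoun but from outside its binding domain, and is not c-commanded by it → coindexation permitted.
*Leila₅* c-commands the pronoun within its binding domain → coindexation would violate Principle B.
*Ingrid₆*: the pronoun c-commands this R-expression → coindexation would violate Principle C on *Ingrid₆*.

{1, 2, 3, 4}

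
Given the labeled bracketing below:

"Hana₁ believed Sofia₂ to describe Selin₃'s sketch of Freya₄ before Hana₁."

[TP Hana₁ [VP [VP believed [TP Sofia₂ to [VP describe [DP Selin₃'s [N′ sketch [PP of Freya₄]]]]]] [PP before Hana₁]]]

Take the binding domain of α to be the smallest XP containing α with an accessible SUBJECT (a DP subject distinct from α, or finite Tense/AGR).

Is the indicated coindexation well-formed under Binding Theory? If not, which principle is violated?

The two coindexed NPs are *Hana₁* (the higher occurrence) and *Hana₁* (the lower occurrence).
*Hana₁* (the lower occurrence) is an R-expression. Principle C requires it to be free everywhere.
*Hana₁* (the higher occurrence) c-commands it and carries the same index.
The R-expression is bound → Principle C violation.

Principle C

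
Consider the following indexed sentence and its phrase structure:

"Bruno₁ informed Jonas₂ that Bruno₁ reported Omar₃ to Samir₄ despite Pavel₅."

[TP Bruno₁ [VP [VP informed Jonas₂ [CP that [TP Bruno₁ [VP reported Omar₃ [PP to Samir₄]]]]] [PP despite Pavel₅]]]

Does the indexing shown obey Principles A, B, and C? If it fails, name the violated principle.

Principle C

The two coindexed NPs are *Bruno₁* (the higher occurrence) and *Bruno₁* (the lower occurrence).
*Bruno₁* (the lower occurrence) is an R-expression. Principle C requires it to be free everywhere.
*Bruno₁* (the higher occurrence) c-commands it and carries the same index.
The R-expression is bound → Principle C violation.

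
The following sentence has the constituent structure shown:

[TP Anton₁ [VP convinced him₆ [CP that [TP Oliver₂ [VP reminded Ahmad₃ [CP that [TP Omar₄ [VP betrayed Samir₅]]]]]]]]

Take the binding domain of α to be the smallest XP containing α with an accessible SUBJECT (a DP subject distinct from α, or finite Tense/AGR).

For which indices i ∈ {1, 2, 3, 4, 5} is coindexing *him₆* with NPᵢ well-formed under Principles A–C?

none

*him* is a pronoun, so Principle B applies: it must be free in its binding domain.
Binding domain of *him₆*: the matrix TP, whose subject is Anton₁.
*Anton₁* c-commands the pronoun within its binding domain → coindexation would violate Principle B.
*Oliver₂*: the pronoun c-commands this R-expression → coindexation would violate Principle C on *Oliver₂*.
*Ahmad₃*: the pronoun c-commands this R-expression → coindexation would violate Principle C on *Ahmad₃*.
*Omar₄*: the pronoun c-commands this R-expression → coindexation would violate Principle C on *Omar₄*.
*Samir₅*: the pronoun c-commands this R-expression → coindexation would violate Principle C on *Samir₅*.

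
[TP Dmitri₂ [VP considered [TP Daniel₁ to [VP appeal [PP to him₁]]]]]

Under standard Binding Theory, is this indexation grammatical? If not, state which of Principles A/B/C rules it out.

The two coindexed NPs are *Daniel₁* and *him₁*.
*him₁* is a pronoun. Its binding domain is the embedded TP, whose subject is Daniel₁.
*Daniel₁* c-commands it within that domain and carries the same index.
The pronoun is locally bound → Principle B violation.

Principle B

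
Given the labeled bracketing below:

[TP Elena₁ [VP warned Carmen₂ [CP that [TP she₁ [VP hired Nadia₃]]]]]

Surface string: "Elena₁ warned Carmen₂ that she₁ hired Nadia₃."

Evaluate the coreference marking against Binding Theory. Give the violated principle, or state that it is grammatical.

grammatical

The two coindexed NPs are *Elena₁* and *she₁*.
*she₁* is a pronoun; nothing c-commands it within its binding domain (the embedded TP.), so Principle B holds trivially.
*Elena₁* is an R-expression; *she₁* does not c-command it, and no other NP shares its index, so Principle C is satisfied.
All principles are respected.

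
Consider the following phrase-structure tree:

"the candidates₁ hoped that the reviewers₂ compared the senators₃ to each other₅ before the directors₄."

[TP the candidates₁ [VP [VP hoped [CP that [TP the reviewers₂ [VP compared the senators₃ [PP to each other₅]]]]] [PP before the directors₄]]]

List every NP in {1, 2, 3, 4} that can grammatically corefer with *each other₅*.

*each other* is an anaphor, so Principle A applies: it must be bound in its binding domain.
Binding domain of *each other₅*: the embedded TP, whose subject is the reviewers₂.
*the candidates₁* c-commands the anaphor but is outside its binding domain → cannot satisfy Principle A.
*the reviewers₂* c-commands the anaphor within its binding domain → licit binder.
*the senators₃* c-commands the anaphor within its binding domain → licit binder.
*the directors₄* does not c-command the anaphor → cannot bind it.

{2, 3}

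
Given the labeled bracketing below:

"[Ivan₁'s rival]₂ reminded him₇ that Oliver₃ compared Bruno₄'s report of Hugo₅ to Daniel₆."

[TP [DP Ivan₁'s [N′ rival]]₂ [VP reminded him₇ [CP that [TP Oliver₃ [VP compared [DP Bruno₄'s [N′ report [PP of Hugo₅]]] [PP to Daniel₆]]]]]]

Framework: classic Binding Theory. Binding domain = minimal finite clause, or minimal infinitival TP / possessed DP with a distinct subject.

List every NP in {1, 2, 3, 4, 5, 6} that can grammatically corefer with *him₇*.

{1}

*him* is a pronoun, so Principle B applies: it must be free in its binding domain.
Binding domain of *him₇*: the matrix TP, whose subject is [Ivan₁'s rival]₂.
*Ivan₁* and the pronoun do not c-command one another → neither Principle B nor Principle C is at stake; coindexation permitted.
*[Ivan₁'s rival]₂* c-commands the pronoun within its binding domain → coindexation would violate Principle B.
*Oliver₃*: the pronoun c-commands this R-expression → coindexation would violate Principle C on *Oliver₃*.
*Bruno₄*: the pronoun c-commands this R-expression → coindexation would violate Principle C on *Bruno₄*.
*Hugo₅*: the pronoun c-commands this R-expression → coindexation would violate Principle C on *Hugo₅*.
*Daniel₆*: the pronoun c-commands this R-expression → coindexation would violate Principle C on *Daniel₆*.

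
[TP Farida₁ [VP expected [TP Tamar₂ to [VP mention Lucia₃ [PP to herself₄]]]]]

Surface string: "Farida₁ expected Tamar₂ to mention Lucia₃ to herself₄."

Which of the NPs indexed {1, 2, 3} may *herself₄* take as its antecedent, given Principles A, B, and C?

*herself* is an anaphor, so Principle A applies: it must be bound in its binding domain.
Binding domain of *herself₄*: the embedded TP, whose subject is Tamar₂.
*Farida₁* c-commands the anaphor but is outside its binding domain → cannot satisfy Principle A.
*Tamar₂* c-commands the anaphor within its binding domain → licit binder.
*Lucia₃* c-commands the anaphor within its binding domain → licit binder.

{2, 3}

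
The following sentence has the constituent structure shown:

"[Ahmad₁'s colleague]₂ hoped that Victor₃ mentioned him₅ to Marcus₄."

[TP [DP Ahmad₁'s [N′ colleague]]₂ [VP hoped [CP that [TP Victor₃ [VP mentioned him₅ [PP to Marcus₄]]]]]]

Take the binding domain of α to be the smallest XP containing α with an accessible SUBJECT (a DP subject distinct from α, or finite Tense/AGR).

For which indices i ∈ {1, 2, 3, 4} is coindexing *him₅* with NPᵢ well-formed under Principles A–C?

{1, 2}

*him* is a pronoun, so Principle B applies: it must be free in its binding domain.
Binding domain of *him₅*: the embedded TP, whose subject is Victor₃.
*Ahmad₁* and the pronoun do not c-command one another → neither Principle B nor Principle C is at stake; coindexation permitted.
*[Ahmad₁'s colleague]₂* c-commands the pronoun but from outside its binding domain, and is not c-commanded by it → coindexation permitted.
*Victor₃* c-commands the pronoun within its binding domain → coindexation would violate Principle B.
*Marcus₄*: the pronoun c-commands this R-expression → coindexation would violate Principle C on *Marcus₄*.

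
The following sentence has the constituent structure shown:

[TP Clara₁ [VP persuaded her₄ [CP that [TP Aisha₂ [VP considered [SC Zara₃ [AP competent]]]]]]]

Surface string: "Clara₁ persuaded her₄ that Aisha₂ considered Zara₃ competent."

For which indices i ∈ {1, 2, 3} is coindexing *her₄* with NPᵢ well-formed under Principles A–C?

none

*her* is a pronoun, so Principle B applies: it must be free in its binding domain.
Binding domain of *her₄*: the matrix TP, whose subject is Clara₁.
*Clara₁* c-commands the pronoun within its binding domain → coindexation would violate Principle B.
*Aisha₂*: the pronoun c-commands this R-expression → coindexation would violate Principle C on *Aisha₂*.
*Zara₃*: the pronoun c-commands this R-expression → coindexation would violate Principle C on *Zara₃*.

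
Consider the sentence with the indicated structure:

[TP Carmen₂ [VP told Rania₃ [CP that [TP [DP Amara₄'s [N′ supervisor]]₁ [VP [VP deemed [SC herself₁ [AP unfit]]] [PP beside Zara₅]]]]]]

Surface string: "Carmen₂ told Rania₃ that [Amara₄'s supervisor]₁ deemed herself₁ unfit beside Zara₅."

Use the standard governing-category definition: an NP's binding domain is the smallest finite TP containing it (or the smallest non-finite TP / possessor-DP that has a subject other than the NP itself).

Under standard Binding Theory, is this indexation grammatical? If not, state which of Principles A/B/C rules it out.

grammatical

The two coindexed NPs are *[Amara₄'s supervisor]₁* and *herself₁*.
*herself₁* is an anaphor; its binding domain is the embedded TP, whose subject is [Amara₄'s supervisor]₁. *[Amara₄'s supervisor]₁* c-commands it within that domain and shares its index, so Principle A is satisfied.
*[Amara₄'s supervisor]₁* is an R-expression; *herself₁* does not c-command it, and no other NP shares its index, so Principle C is satisfied.
All principles are respected.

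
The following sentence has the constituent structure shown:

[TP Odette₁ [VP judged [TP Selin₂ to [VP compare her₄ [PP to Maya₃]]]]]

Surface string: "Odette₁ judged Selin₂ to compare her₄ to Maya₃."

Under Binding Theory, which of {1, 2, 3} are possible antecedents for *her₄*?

*her* is a pronoun, so Principle B applies: it must be free in its binding domain.
Binding domain of *her₄*: the embedded TP, whose subject is Selin₂.
*Odette₁* c-commands the pronoun but from outside its binding domain, and is not c-commanded by it → coindexation permitted.
*Selin₂* c-commands the pronoun within its binding domain → coindexation would violate Principle B.
*Maya₃*: the pronoun c-commands this R-expression → coindexation would violate Principle C on *Maya₃*.

{1}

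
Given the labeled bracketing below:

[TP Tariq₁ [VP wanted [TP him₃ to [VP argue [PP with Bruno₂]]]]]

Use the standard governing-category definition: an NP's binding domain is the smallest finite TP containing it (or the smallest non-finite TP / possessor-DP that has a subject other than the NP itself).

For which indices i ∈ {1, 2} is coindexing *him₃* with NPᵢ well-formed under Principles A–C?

none

*him* is a pronoun, so Principle B applies: it must be free in its binding domain.
Binding domain of *him₃*: the matrix TP, whose subject is Tariq₁.
*Tariq₁* c-commands the pronoun within its binding domain → coindexation would violate Principle B.
*Bruno₂*: the pronoun c-commands this R-expression → coindexation would violate Principle C on *Bruno₂*.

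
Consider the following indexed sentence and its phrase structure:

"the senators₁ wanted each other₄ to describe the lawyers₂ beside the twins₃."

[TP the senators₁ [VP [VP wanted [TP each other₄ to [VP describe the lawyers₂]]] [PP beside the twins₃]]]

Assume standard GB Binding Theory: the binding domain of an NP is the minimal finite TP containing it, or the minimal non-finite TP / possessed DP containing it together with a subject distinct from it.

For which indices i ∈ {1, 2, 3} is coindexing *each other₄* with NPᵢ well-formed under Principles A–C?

*each other* is an anaphor, so Principle A applies: it must be bound in its binding domain.
Binding domain of *each other₄*: the matrix TP, whose subject is the senators₁.
*the senators₁* c-commands the anaphor within its binding domain → licit binder.
*the lawyers₂* does not c-command the anaphor → cannot bind it.
*the twins₃* does not c-command the anaphor → cannot bind it.

{1}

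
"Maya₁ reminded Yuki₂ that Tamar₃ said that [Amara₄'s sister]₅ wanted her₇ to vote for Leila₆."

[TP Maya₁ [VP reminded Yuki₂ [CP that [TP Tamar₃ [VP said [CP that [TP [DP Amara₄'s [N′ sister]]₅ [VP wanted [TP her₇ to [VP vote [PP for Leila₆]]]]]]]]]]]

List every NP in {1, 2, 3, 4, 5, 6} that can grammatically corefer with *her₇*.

{1, 2, 3, 4}

*her* is a pronoun, so Principle B applies: it must be free in its binding domain.
Binding domain of *her₇*: the embedded TP, whose subject is [Amara₄'s sister]₅.
*Maya₁* c-commands the pronoun but from outside its binding domain, and is not c-commanded by it → coindexation permitted.
*Yuki₂* c-commands the pronoun but from outside its binding domain, and is not c-commanded by it → coindexation permitted.
*Tamar₃* c-commands the pronoun but from outside its binding domain, and is not c-commanded by it → coindexation permitted.
*Amara₄* and the pronoun do not c-command one another → neither Principle B nor Principle C is at stake; coindexation permitted.
*[Amara₄'s sister]₅* c-commands the pronoun within its binding domain → coindexation would violate Principle B.
*Leila₆*: the pronoun c-commands this R-expression → coindexation would violate Principle C on *Leila₆*.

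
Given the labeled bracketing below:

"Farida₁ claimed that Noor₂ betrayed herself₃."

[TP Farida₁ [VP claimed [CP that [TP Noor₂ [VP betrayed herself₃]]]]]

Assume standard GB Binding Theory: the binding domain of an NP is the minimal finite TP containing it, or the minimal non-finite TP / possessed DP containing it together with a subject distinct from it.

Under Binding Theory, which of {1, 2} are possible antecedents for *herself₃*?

*herself* is an anaphor, so Principle A applies: it must be bound in its binding domain.
Binding domain of *herself₃*: the embedded TP, whose subject is Noor₂.
*Farida₁* c-commands the anaphor but is outside its binding domain → cannot satisfy Principle A.
*Noor₂* c-commands the anaphor within its binding domain → licit binder.

{2}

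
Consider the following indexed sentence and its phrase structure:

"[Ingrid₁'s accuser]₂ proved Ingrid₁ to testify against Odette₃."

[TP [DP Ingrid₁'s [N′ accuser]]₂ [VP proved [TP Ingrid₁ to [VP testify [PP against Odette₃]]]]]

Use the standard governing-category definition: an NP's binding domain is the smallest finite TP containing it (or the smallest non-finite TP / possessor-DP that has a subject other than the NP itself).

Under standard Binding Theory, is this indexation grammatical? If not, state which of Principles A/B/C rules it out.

The two coindexed NPs are *Ingrid₁* and *Ingrid₁*.
*Ingrid₁* is an R-expression; no coindexed NP c-commands it, so Principle C holds.
*Ingrid₁* is an R-expression; *Ingrid₁* does not c-command it, and no other NP shares its index, so Principle C is satisfied.
All principles are respected.

grammatical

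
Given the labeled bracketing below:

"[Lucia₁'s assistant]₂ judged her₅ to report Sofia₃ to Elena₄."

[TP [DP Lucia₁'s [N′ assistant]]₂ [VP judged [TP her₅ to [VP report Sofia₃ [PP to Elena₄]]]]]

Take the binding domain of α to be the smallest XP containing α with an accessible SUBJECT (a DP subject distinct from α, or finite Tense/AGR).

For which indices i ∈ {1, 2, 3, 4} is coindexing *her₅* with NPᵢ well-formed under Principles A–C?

{1}

*her* is a pronoun, so Principle B applies: it must be free in its binding domain.
Binding domain of *her₅*: the matrix TP, whose subject is [Lucia₁'s assistant]₂.
*Lucia₁* and the pronoun do not c-command one another → neither Principle B nor Principle C is at stake; coindexation permitted.
*[Lucia₁'s assistant]₂* c-commands the pronoun within its binding domain → coindexation would violate Principle B.
*Sofia₃*: the pronoun c-commands this R-expression → coindexation would violate Principle C on *Sofia₃*.
*Elena₄*: the pronoun c-commands this R-expression → coindexation would violate Principle C on *Elena₄*.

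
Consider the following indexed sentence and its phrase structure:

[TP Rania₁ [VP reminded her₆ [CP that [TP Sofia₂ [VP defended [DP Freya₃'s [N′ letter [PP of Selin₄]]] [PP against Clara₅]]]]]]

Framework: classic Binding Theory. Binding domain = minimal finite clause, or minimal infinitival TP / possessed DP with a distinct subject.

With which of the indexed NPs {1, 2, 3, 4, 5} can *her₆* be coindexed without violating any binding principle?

*her* is a pronoun, so Principle B applies: it must be free in its binding domain.
Binding domain of *her₆*: the matrix TP, whose subject is Rania₁.
*Rania₁* c-commands the pronoun within its binding domain → coindexation would violate Principle B.
*Sofia₂*: the pronoun c-commands this R-expression → coindexation would violate Principle C on *Sofia₂*.
*Freya₃*: the pronoun c-commands this R-expression → coindexation would violate Principle C on *Freya₃*.
*Selin₄*: the pronoun c-commands this R-expression → coindexation would violate Principle C on *Selin₄*.
*Clara₅*: the pronoun c-commands this R-expression → coindexation would violate Principle C on *Clara₅*.

none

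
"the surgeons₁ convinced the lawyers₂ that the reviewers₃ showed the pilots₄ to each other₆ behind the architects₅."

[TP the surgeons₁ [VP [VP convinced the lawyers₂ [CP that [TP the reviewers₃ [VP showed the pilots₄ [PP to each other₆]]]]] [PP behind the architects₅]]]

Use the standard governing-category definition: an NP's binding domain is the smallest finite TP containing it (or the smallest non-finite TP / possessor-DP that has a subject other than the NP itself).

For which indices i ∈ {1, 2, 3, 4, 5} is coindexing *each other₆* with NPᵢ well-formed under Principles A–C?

{3, 4}

*each other* is an anaphor, so Principle A applies: it must be bound in its binding domain.
Binding domain of *each other₆*: the embedded TP, whose subject is the reviewers₃.
*the surgeons₁* c-commands the anaphor but is outside its binding domain → cannot satisfy Principle A.
*the lawyers₂* c-commands the anaphor but is outside its binding domain → cannot satisfy Principle A.
*the reviewers₃* c-commands the anaphor within its binding domain → licit binder.
*the pilots₄* c-commands the anaphor within its binding domain → licit binder.
*the architects₅* does not c-command the anaphor → cannot bind it.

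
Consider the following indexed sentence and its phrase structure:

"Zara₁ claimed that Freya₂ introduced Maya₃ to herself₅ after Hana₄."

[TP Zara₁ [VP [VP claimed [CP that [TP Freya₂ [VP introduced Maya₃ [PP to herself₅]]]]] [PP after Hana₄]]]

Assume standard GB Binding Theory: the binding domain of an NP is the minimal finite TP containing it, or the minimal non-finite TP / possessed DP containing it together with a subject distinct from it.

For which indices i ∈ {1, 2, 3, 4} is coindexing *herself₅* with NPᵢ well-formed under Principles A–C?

{2, 3}

*herself* is an anaphor, so Principle A applies: it must be bound in its binding domain.
Binding domain of *herself₅*: the embedded TP, whose subject is Freya₂.
*Zara₁* c-commands the anaphor but is outside its binding domain → cannot satisfy Principle A.
*Freya₂* c-commands the anaphor within its binding domain → licit binder.
*Maya₃* c-commands the anaphor within its binding domain → licit binder.
*Hana₄* does not c-command the anaphor → cannot bind it.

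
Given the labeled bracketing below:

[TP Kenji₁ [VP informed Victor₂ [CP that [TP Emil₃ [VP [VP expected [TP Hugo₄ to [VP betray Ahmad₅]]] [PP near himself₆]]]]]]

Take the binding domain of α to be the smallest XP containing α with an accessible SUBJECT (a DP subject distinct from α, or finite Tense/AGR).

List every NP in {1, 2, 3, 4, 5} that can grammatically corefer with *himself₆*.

*himself* is an anaphor, so Principle A applies: it must be bound in its binding domain.
Binding domain of *himself₆*: the embedded TP, whose subject is Emil₃.
*Kenji₁* c-commands the anaphor but is outside its binding domain → cannot satisfy Principle A.
*Victor₂* c-commands the anaphor but is outside its binding domain → cannot satisfy Principle A.
*Emil₃* c-commands the anaphor within its binding domain → licit binder.
*Hugo₄* does not c-command the anaphor → cannot bind it.
*Ahmad₅* does not c-command the anaphor → cannot bind it.

{3}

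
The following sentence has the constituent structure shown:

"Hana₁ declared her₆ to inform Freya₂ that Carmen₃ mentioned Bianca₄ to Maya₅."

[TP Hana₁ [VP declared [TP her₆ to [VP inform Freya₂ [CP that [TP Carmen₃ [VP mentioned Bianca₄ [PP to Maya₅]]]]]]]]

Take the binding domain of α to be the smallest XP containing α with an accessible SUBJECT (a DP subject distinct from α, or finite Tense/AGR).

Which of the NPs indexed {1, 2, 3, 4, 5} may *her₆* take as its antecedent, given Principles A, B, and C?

none

*her* is a pronoun, so Principle B applies: it must be free in its binding domain.
Binding domain of *her₆*: the matrix TP, whose subject is Hana₁.
*Hana₁* c-commands the pronoun within its binding domain → coindexation would violate Principle B.
*Freya₂*: the pronoun c-commands this R-expression → coindexation would violate Principle C on *Freya₂*.
*Carmen₃*: the pronoun c-commands this R-expression → coindexation would violate Principle C on *Carmen₃*.
*Bianca₄*: the pronoun c-commands this R-expression → coindexation would violate Principle C on *Bianca₄*.
*Maya₅*: the pronoun c-commands this R-expression → coindexation would violate Principle C on *Maya₅*.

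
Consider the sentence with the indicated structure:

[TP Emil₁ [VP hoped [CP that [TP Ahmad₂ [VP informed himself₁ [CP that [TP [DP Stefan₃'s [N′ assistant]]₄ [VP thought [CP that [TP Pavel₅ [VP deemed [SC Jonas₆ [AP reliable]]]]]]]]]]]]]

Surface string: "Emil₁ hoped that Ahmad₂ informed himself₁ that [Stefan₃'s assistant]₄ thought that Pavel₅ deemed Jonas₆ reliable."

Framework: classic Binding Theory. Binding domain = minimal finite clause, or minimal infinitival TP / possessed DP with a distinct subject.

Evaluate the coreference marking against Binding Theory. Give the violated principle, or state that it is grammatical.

Principle A

The two coindexed NPs are *Emil₁* and *himself₁*.
*himself₁* is an anaphor. Principle A requires it to be bound within its binding domain — the embedded TP, whose subject is Ahmad₂.
Within that domain it is c-commanded by *Ahmad₂*, which does not share its index.
*Emil₁* does c-command the anaphor, but from outside its binding domain.
The anaphor is unbound in its domain → Principle A violation.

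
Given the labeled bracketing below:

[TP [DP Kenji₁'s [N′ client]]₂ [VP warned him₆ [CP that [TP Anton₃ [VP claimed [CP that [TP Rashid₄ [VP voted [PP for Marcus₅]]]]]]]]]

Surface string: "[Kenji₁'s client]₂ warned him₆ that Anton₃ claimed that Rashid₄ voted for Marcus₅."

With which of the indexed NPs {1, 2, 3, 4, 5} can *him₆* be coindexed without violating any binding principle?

*him* is a pronoun, so Principle B applies: it must be free in its binding domain.
Binding domain of *him₆*: the matrix TP, whose subject is [Kenji₁'s client]₂.
*Kenji₁* and the pronoun do not c-command one another → neither Principle B nor Principle C is at stake; coindexation permitted.
*[Kenji₁'s client]₂* c-commands the pronoun within its binding domain → coindexation would violate Principle B.
*Anton₃*: the pronoun c-commands this R-expression → coindexation would violate Principle C on *Anton₃*.
*Rashid₄*: the pronoun c-commands this R-expression → coindexation would violate Principle C on *Rashid₄*.
*Marcus₅*: the pronoun c-commands this R-expression → coindexation would violate Principle C on *Marcus₅*.

{1}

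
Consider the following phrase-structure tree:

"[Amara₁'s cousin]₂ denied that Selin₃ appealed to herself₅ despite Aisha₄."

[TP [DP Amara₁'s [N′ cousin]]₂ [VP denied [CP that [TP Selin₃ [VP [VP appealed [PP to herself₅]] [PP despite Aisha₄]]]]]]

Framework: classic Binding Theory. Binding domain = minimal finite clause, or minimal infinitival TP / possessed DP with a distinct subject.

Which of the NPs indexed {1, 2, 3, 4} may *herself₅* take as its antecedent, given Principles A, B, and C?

{3}

*herself* is an anaphor, so Principle A applies: it must be bound in its binding domain.
Binding domain of *herself₅*: the embedded TP, whose subject is Selin₃.
*Amara₁* does not c-command the anaphor → cannot bind it.
*[Amara₁'s cousin]₂* c-commands the anaphor but is outside its binding domain → cannot satisfy Principle A.
*Selin₃* c-commands the anaphor within its binding domain → licit binder.
*Aisha₄* does not c-command the anaphor → cannot bind it.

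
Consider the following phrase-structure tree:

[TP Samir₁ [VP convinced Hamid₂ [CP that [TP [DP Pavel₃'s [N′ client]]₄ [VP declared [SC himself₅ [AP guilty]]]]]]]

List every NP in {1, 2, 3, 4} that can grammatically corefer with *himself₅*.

*himself* is an anaphor, so Principle A applies: it must be bound in its binding domain.
Binding domain of *himself₅*: the embedded TP, whose subject is [Pavel₃'s client]₄.
*Samir₁* c-commands the anaphor but is outside its binding domain → cannot satisfy Principle A.
*Hamid₂* c-commands the anaphor but is outside its binding domain → cannot satisfy Principle A.
*Pavel₃* does not c-command the anaphor → cannot bind it.
*[Pavel₃'s client]₄* c-commands the anaphor within its binding domain → licit binder.

{4}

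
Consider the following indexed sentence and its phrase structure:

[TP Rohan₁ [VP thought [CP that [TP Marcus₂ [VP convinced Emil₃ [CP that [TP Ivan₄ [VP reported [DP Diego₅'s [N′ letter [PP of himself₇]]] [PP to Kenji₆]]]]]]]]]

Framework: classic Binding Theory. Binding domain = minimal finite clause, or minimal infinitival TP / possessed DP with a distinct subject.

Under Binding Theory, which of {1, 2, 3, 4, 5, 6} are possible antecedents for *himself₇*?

*himself* is an anaphor, so Principle A applies: it must be bound in its binding domain.
Binding domain of *himself₇*: the possessed DP, whose subject is Diego₅.
*Rohan₁* c-commands the anaphor but is outside its binding domain → cannot satisfy Principle A.
*Marcus₂* c-commands the anaphor but is outside its binding domain → cannot satisfy Principle A.
*Emil₃* c-commands the anaphor but is outside its binding domain → cannot satisfy Principle A.
*Ivan₄* c-commands the anaphor but is outside its binding domain → cannot satisfy Principle A.
*Diego₅* c-commands the anaphor within its binding domain → licit binder.
*Kenji₆* does not c-command the anaphor → cannot bind it.

{5}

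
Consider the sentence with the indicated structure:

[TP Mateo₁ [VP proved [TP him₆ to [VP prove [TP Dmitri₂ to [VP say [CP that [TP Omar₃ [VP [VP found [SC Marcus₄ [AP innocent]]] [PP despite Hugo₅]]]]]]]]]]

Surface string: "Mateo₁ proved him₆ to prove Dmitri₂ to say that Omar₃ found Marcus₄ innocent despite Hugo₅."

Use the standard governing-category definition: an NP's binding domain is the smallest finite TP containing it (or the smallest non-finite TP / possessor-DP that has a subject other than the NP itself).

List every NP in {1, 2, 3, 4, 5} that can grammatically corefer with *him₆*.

*him* is a pronoun, so Principle B applies: it must be free in its binding domain.
Binding domain of *him₆*: the matrix TP, whose subject is Mateo₁.
*Mateo₁* c-commands the pronoun within its binding domain → coindexation would violate Principle B.
*Dmitri₂*: the pronoun c-commands this R-expression → coindexation would violate Principle C on *Dmitri₂*.
*Omar₃*: the pronoun c-commands this R-expression → coindexation would violate Principle C on *Omar₃*.
*Marcus₄*: the pronoun c-commands this R-expression → coindexation would violate Principle C on *Marcus₄*.
*Hugo₅*: the pronoun c-commands this R-expression → coindexation would violate Principle C on *Hugo₅*.

none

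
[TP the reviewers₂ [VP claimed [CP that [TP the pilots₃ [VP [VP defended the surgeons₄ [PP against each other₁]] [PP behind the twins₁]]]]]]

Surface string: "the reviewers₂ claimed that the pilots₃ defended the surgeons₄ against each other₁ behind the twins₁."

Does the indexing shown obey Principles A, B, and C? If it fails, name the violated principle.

The two coindexed NPs are *the twins₁* and *each other₁*.
*each other₁* is an anaphor. Principle A requires it to be bound within its binding domain — the embedded TP, whose subject is the pilots₃.
Within that domain it is c-commanded by *the pilots₃*, *the surgeons₄*, none of which share its index.
*the twins₁* does not c-command the anaphor at all.
The anaphor is unbound in its domain → Principle A violation.

Principle A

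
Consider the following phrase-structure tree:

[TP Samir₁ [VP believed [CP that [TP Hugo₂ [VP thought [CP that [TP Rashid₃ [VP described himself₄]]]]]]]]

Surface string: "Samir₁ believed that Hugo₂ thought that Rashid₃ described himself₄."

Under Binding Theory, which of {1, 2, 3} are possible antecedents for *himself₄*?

*himself* is an anaphor, so Principle A applies: it must be bound in its binding domain.
Binding domain of *himself₄*: the embedded TP, whose subject is Rashid₃.
*Samir₁* c-commands the anaphor but is outside its binding domain → cannot satisfy Principle A.
*Hugo₂* c-commands the anaphor but is outside its binding domain → cannot satisfy Principle A.
*Rashid₃* c-commands the anaphor within its binding domain → licit binder.

{3}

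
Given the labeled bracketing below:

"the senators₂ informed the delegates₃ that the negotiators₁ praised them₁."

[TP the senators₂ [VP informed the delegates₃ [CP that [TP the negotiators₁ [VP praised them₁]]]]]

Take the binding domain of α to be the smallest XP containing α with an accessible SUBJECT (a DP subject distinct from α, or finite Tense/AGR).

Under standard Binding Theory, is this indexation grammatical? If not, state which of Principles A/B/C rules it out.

The two coindexed NPs are *the negotiators₁* and *them₁*.
*them₁* is a pronoun. Its binding domain is the embedded TP, whose subject is the negotiators₁.
*the negotiators₁* c-commands it within that domain and carries the same index.
The pronoun is locally bound → Principle B violation.

Principle B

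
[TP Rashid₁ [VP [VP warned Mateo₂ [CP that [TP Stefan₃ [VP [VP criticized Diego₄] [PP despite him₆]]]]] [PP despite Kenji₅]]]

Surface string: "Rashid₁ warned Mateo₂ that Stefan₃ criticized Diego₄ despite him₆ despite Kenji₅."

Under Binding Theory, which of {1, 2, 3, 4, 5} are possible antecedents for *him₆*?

{1, 2, 4, 5}

*him* is a pronoun, so Principle B applies: it must be free in its binding domain.
Binding domain of *him₆*: the embedded TP, whose subject is Stefan₃.
*Rashid₁* c-commands the pronoun but from outside its binding domain, and is not c-commanded by it → coindexation permitted.
*Mateo₂* c-commands the pronoun but from outside its binding domain, and is not c-commanded by it → coindexation permitted.
*Stefan₃* c-commands the pronoun within its binding domain → coindexation would violate Principle B.
*Diego₄* and the pronoun do not c-command one another → neither Principle B nor Principle C is at stake; coindexation permitted.
*Kenji₅* and the pronoun do not c-command one another → neither Principle B nor Principle C is at stake; coindexation permitted.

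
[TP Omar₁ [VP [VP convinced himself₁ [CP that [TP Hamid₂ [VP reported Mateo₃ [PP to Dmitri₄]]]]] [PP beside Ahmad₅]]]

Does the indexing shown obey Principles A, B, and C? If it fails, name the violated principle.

The two coindexed NPs are *Omar₁* and *himself₁*.
*himself₁* is an anaphor; its binding domain is the matrix TP, whose subject is Omar₁. *Omar₁* c-commands it within that domain and shares its index, so Principle A is satisfied.
*Omar₁* is an R-expression; *himself₁* does not c-command it, and no other NP shares its index, so Principle C is satisfied.
All principles are respected.

grammatical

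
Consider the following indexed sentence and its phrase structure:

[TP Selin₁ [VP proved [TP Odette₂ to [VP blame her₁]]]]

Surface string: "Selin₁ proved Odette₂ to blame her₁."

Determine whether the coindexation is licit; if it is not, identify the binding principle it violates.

The two coindexed NPs are *Selin₁* and *her₁*.
*her₁* is a pronoun; its binding domain is the embedded TP, whose subject is Odette₂. Within that domain it is c-commanded only by *Odette₂*, which carries a different index — the pronoun is free locally, so Principle B holds.
*Selin₁* is an R-expression; *her₁* does not c-command it, and no other NP shares its index, so Principle C is satisfied.
All principles are respected.

grammatical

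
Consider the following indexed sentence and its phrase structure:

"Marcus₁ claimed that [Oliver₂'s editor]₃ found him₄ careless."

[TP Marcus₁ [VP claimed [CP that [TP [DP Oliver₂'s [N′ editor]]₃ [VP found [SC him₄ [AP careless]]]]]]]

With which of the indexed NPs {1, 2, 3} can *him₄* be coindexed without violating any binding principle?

*him* is a pronoun, so Principle B applies: it must be free in its binding domain.
Binding domain of *him₄*: the embedded TP, whose subject is [Oliver₂'s editor]₃.
*Marcus₁* c-commands the pronoun but from outside its binding domain, and is not c-commanded by it → coindexation permitted.
*Oliver₂* and the pronoun do not c-command one another → neither Principle B nor Principle C is at stake; coindexation permitted.
*[Oliver₂'s editor]₃* c-commands the pronoun within its binding domain → coindexation would violate Principle B.

{1, 2}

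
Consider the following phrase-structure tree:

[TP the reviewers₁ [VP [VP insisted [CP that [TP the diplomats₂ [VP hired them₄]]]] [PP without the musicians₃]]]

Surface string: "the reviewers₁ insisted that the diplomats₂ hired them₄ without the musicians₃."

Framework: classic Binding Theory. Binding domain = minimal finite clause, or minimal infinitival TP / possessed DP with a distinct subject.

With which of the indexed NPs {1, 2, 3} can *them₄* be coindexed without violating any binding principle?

*them* is a pronoun, so Principle B applies: it must be free in its binding domain.
Binding domain of *them₄*: the embedded TP, whose subject is the diplomats₂.
*the reviewers₁* c-commands the pronoun but from outside its binding domain, and is not c-commanded by it → coindexation permitted.
*the diplomats₂* c-commands the pronoun within its binding domain → coindexation would violate Principle B.
*the musicians₃* and the pronoun do not c-command one another → neither Principle B nor Principle C is at stake; coindexation permitted.

{1, 3}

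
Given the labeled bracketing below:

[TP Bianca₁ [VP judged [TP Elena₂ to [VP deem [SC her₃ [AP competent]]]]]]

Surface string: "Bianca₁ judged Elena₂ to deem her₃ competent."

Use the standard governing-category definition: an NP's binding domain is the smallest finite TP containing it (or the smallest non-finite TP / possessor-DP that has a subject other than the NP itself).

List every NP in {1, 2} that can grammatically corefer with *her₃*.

{1}

*her* is a pronoun, so Principle B applies: it must be free in its binding domain.
Binding domain of *her₃*: the embedded TP, whose subject is Elena₂.
*Bianca₁* c-commands the pronoun but from outside its binding domain, and is not c-commanded by it → coindexation permitted.
*Elena₂* c-commands the pronoun within its binding domain → coindexation would violate Principle B.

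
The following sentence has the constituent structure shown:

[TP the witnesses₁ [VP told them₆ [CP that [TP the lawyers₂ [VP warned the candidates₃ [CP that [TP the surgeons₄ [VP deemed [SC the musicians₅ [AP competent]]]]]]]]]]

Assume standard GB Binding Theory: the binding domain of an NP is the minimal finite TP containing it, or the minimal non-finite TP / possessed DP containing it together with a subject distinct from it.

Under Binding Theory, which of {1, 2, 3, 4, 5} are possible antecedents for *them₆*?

none

*them* is a pronoun, so Principle B applies: it must be free in its binding domain.
Binding domain of *them₆*: the matrix TP, whose subject is the witnesses₁.
*the witnesses₁* c-commands the pronoun within its binding domain → coindexation would violate Principle B.
*the lawyers₂*: the pronoun c-commands this R-expression → coindexation would violate Principle C on *the lawyers₂*.
*the candidates₃*: the pronoun c-commands this R-expression → coindexation would violate Principle C on *the candidates₃*.
*the surgeons₄*: the pronoun c-commands this R-expression → coindexation would violate Principle C on *the surgeons₄*.
*the musicians₅*: the pronoun c-commands this R-expression → coindexation would violate Principle C on *the musicians₅*.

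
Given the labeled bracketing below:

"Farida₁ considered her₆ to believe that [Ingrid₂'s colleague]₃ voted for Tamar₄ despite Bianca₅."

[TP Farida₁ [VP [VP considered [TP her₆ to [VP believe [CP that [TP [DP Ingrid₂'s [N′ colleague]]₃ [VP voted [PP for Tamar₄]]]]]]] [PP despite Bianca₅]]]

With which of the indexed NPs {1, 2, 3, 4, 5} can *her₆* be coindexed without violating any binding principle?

{5}

*her* is a pronoun, so Principle B applies: it must be free in its binding domain.
Binding domain of *her₆*: the matrix TP, whose subject is Farida₁.
*Farida₁* c-commands the pronoun within its binding domain → coindexation would violate Principle B.
*Ingrid₂*: the pronoun c-commands this R-expression → coindexation would violate Principle C on *Ingrid₂*.
*[Ingrid₂'s colleague]₃*: the pronoun c-commands this R-expression → coindexation would violate Principle C on *[Ingrid₂'s colleague]₃*.
*Tamar₄*: the pronoun c-commands this R-expression → coindexation would violate Principle C on *Tamar₄*.
*Bianca₅* and the pronoun do not c-command one another → neither Principle B nor Principle C is at stake; coindexation permitted.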